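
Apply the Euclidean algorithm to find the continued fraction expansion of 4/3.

Run the Euclidean algorithm on 4 and 3; the successive quotients are the partial quotients a_0, a_1, ... (each step inverts the fractional part left over by the previous one):
  4 = 1*3 + 1, so a_0 = 1.
  3 = 3*1 + 0, so a_1 = 3.
The remainder reaches 0 after 2 divisions, so the expansion has 2 partial quotients, read off in order.

[1; 3]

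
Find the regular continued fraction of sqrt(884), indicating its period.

[29; (1, 2, 1, 2, 1, 2, 1, 58)]

Write x_i = (sqrt(884) + m_i)/d_i with (m_0, d_0) = (0, 1). a_0 = floor(sqrt(884)) = 29, since 29^2 = 841 <= 884 < 900 = 30^2.
Iterate m_{i+1} = d_i*a_i - m_i, d_{i+1} = (884 - m_{i+1}^2)/d_i, a_{i+1} = floor((a_0 + m_{i+1})/d_{i+1}):
  m_1 = 1*29 - 0 = 29, d_1 = (884 - 29^2)/1 = 43/1 = 43, a_1 = floor((29 + 29)/43) = 1.
  m_2 = 43*1 - 29 = 14, d_2 = (884 - 14^2)/43 = 688/43 = 16, a_2 = floor((29 + 14)/16) = 2.
  m_3 = 16*2 - 14 = 18, d_3 = (884 - 18^2)/16 = 560/16 = 35, a_3 = floor((29 + 18)/35) = 1.
  m_4 = 35*1 - 18 = 17, d_4 = (884 - 17^2)/35 = 595/35 = 17, a_4 = floor((29 + 17)/17) = 2.
  m_5 = 17*2 - 17 = 17, d_5 = (884 - 17^2)/17 = 595/17 = 35, a_5 = floor((29 + 17)/35) = 1.
  m_6 = 35*1 - 17 = 18, d_6 = (884 - 18^2)/35 = 560/35 = 16, a_6 = floor((29 + 18)/16) = 2.
  m_7 = 16*2 - 18 = 14, d_7 = (884 - 14^2)/16 = 688/16 = 43, a_7 = floor((29 + 14)/43) = 1.
  m_8 = 43*1 - 14 = 29, d_8 = (884 - 29^2)/43 = 43/43 = 1, a_8 = floor((29 + 29)/1) = 58.
  m_9 = 1*58 - 29 = 29, d_9 = (884 - 29^2)/1 = 43/1 = 43: (m_9, d_9) = (m_1, d_1) = (29, 43), so from here the quotients repeat a_1, ..., a_8; the period length is 8.
Hence the expansion of sqrt(884) is a_0 = 29 followed by the repeating block 1, 2, 1, 2, 1, 2, 1, 58 (period 8).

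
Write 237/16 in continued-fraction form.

[14; 1, 4, 3]

Run the Euclidean algorithm on 237 and 16; the successive quotients are the partial quotients a_0, a_1, ... (each step inverts the fractional part left over by the previous one):
  237 = 14*16 + 13, so a_0 = 14.
  16 = 1*13 + 3, so a_1 = 1.
  13 = 4*3 + 1, so a_2 = 4.
  3 = 3*1 + 0, so a_3 = 3.
The remainder reaches 0 after 4 divisions, so the expansion has 4 partial quotients, read off in order.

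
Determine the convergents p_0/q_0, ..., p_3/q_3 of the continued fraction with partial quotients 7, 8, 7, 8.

Using the convergent recurrence p_i = a_i*p_{i-1} + p_{i-2}, q_i = a_i*q_{i-1} + q_{i-2} with p_{-2}=0, p_{-1}=1, q_{-2}=1, q_{-1}=0:
  i=0: a_0=7, p_0 = 7*1 + 0 = 7, q_0 = 7*0 + 1 = 1.
  i=1: a_1=8, p_1 = 8*7 + 1 = 57, q_1 = 8*1 + 0 = 8.
  i=2: a_2=7, p_2 = 7*57 + 7 = 406, q_2 = 7*8 + 1 = 57.
  i=3: a_3=8, p_3 = 8*406 + 57 = 3305, q_3 = 8*57 + 8 = 464.

7/1, 57/8, 406/57, 3305/464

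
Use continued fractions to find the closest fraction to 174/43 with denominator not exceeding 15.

Expand x = 174/43 as a continued fraction with the Euclidean algorithm:
  174 = 4*43 + 2, so a_0 = 4.
  43 = 21*2 + 1, so a_1 = 21.
  2 = 2*1 + 0, so a_2 = 2.
so x = [4; 21, 2].
Convergents (p_i = a_i*p_{i-1} + p_{i-2}, q_i = a_i*q_{i-1} + q_{i-2} with p_{-2}=0, p_{-1}=1, q_{-2}=1, q_{-1}=0), until the denominator exceeds 15:
  i=0: a_0=4, p_0 = 4*1 + 0 = 4, q_0 = 4*0 + 1 = 1.
  i=1: a_1=21, p_1 = 21*4 + 1 = 85, q_1 = 21*1 + 0 = 21.
q_1 = 21 > 15, so the last convergent with denominator <= 15 is p_0/q_0 = 4/1.
The closest fraction with denominator <= 15 is either p_0/q_0 or the intermediate fraction (k*p_0 + p_{-1})/(k*q_0 + q_{-1}) with the largest k >= 1 whose denominator stays <= 15; these approach x as k grows, and every other convergent or intermediate fraction in range is farther away.
Largest k: floor((15 - q_{-1})/q_0) = floor((15 - 0)/1) = 15 (using the seeds p_{-1} = 1, q_{-1} = 0).
That gives (15*4 + 1)/(15*1 + 0) = 61/15.
Compare the errors: |x - 4/1| = |174*1 - 4*43|/(43*1) = 2/43, and |x - 61/15| = |174*15 - 61*43|/(43*15) = 13/645.
Cross-multiplying, 13*43 = 559 < 1290 = 2*645, so 13/645 is smaller: the intermediate fraction 61/15 is closer to x than 4/1.

61/15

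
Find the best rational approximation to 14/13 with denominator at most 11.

12/11

Expand x = 14/13 as a continued fraction with the Euclidean algorithm:
  14 = 1*13 + 1, so a_0 = 1.
  13 = 13*1 + 0, so a_1 = 13.
so x = [1; 13].
Convergents (p_i = a_i*p_{i-1} + p_{i-2}, q_i = a_i*q_{i-1} + q_{i-2} with p_{-2}=0, p_{-1}=1, q_{-2}=1, q_{-1}=0), until the denominator exceeds 11:
  i=0: a_0=1, p_0 = 1*1 + 0 = 1, q_0 = 1*0 + 1 = 1.
  i=1: a_1=13, p_1 = 13*1 + 1 = 14, q_1 = 13*1 + 0 = 13.
q_1 = 13 > 11, so the last convergent with denominator <= 11 is p_0/q_0 = 1/1.
The closest fraction with denominator <= 11 is either p_0/q_0 or the intermediate fraction (k*p_0 + p_{-1})/(k*q_0 + q_{-1}) with the largest k >= 1 whose denominator stays <= 11; these approach x as k grows, and every other convergent or intermediate fraction in range is farther away.
Largest k: floor((11 - q_{-1})/q_0) = floor((11 - 0)/1) = 11 (using the seeds p_{-1} = 1, q_{-1} = 0).
That gives (11*1 + 1)/(11*1 + 0) = 12/11.
Compare the errors: |x - 1/1| = |14*1 - 1*13|/(13*1) = 1/13, and |x - 12/11| = |14*11 - 12*13|/(13*11) = 2/143.
Cross-multiplying, 2*13 = 26 < 143 = 1*143, so 2/143 is smaller: the intermediate fraction 12/11 is closer to x than 1/1.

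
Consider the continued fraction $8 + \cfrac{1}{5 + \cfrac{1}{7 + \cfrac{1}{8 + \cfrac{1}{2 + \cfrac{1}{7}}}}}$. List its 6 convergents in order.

Using the convergent recurrence p_i = a_i*p_{i-1} + p_{i-2}, q_i = a_i*q_{i-1} + q_{i-2} with p_{-2}=0, p_{-1}=1, q_{-2}=1, q_{-1}=0:
  i=0: a_0=8, p_0 = 8*1 + 0 = 8, q_0 = 8*0 + 1 = 1.
  i=1: a_1=5, p_1 = 5*8 + 1 = 41, q_1 = 5*1 + 0 = 5.
  i=2: a_2=7, p_2 = 7*41 + 8 = 295, q_2 = 7*5 + 1 = 36.
  i=3: a_3=8, p_3 = 8*295 + 41 = 2401, q_3 = 8*36 + 5 = 293.
  i=4: a_4=2, p_4 = 2*2401 + 295 = 5097, q_4 = 2*293 + 36 = 622.
  i=5: a_5=7, p_5 = 7*5097 + 2401 = 38080, q_5 = 7*622 + 293 = 4647.

8/1, 41/5, 295/36, 2401/293, 5097/622, 38080/4647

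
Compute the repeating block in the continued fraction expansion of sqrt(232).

[15; (4, 3, 7, 3, 4, 30)]

Write x_i = (sqrt(232) + m_i)/d_i with (m_0, d_0) = (0, 1). a_0 = floor(sqrt(232)) = 15, since 15^2 = 225 <= 232 < 256 = 16^2.
Iterate m_{i+1} = d_i*a_i - m_i, d_{i+1} = (232 - m_{i+1}^2)/d_i, a_{i+1} = floor((a_0 + m_{i+1})/d_{i+1}):
  m_1 = 1*15 - 0 = 15, d_1 = (232 - 15^2)/1 = 7/1 = 7, a_1 = floor((15 + 15)/7) = 4.
  m_2 = 7*4 - 15 = 13, d_2 = (232 - 13^2)/7 = 63/7 = 9, a_2 = floor((15 + 13)/9) = 3.
  m_3 = 9*3 - 13 = 14, d_3 = (232 - 14^2)/9 = 36/9 = 4, a_3 = floor((15 + 14)/4) = 7.
  m_4 = 4*7 - 14 = 14, d_4 = (232 - 14^2)/4 = 36/4 = 9, a_4 = floor((15 + 14)/9) = 3.
  m_5 = 9*3 - 14 = 13, d_5 = (232 - 13^2)/9 = 63/9 = 7, a_5 = floor((15 + 13)/7) = 4.
  m_6 = 7*4 - 13 = 15, d_6 = (232 - 15^2)/7 = 7/7 = 1, a_6 = floor((15 + 15)/1) = 30.
  m_7 = 1*30 - 15 = 15, d_7 = (232 - 15^2)/1 = 7/1 = 7: (m_7, d_7) = (m_1, d_1) = (15, 7), so from here the quotients repeat a_1, ..., a_6; the period length is 6.
Hence the expansion of sqrt(232) is a_0 = 15 followed by the repeating block 4, 3, 7, 3, 4, 30 (period 6).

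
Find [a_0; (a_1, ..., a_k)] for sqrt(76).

[8; (1, 2, 1, 1, 5, 4, 5, 1, 1, 2, 1, 16)]

Write x_i = (sqrt(76) + m_i)/d_i with (m_0, d_0) = (0, 1). a_0 = floor(sqrt(76)) = 8, since 8^2 = 64 <= 76 < 81 = 9^2.
Iterate m_{i+1} = d_i*a_i - m_i, d_{i+1} = (76 - m_{i+1}^2)/d_i, a_{i+1} = floor((a_0 + m_{i+1})/d_{i+1}):
  m_1 = 1*8 - 0 = 8, d_1 = (76 - 8^2)/1 = 12/1 = 12, a_1 = floor((8 + 8)/12) = 1.
  m_2 = 12*1 - 8 = 4, d_2 = (76 - 4^2)/12 = 60/12 = 5, a_2 = floor((8 + 4)/5) = 2.
  m_3 = 5*2 - 4 = 6, d_3 = (76 - 6^2)/5 = 40/5 = 8, a_3 = floor((8 + 6)/8) = 1.
  m_4 = 8*1 - 6 = 2, d_4 = (76 - 2^2)/8 = 72/8 = 9, a_4 = floor((8 + 2)/9) = 1.
  m_5 = 9*1 - 2 = 7, d_5 = (76 - 7^2)/9 = 27/9 = 3, a_5 = floor((8 + 7)/3) = 5.
  m_6 = 3*5 - 7 = 8, d_6 = (76 - 8^2)/3 = 12/3 = 4, a_6 = floor((8 + 8)/4) = 4.
  m_7 = 4*4 - 8 = 8, d_7 = (76 - 8^2)/4 = 12/4 = 3, a_7 = floor((8 + 8)/3) = 5.
  m_8 = 3*5 - 8 = 7, d_8 = (76 - 7^2)/3 = 27/3 = 9, a_8 = floor((8 + 7)/9) = 1.
  m_9 = 9*1 - 7 = 2, d_9 = (76 - 2^2)/9 = 72/9 = 8, a_9 = floor((8 + 2)/8) = 1.
  m_10 = 8*1 - 2 = 6, d_10 = (76 - 6^2)/8 = 40/8 = 5, a_10 = floor((8 + 6)/5) = 2.
  m_11 = 5*2 - 6 = 4, d_11 = (76 - 4^2)/5 = 60/5 = 12, a_11 = floor((8 + 4)/12) = 1.
  m_12 = 12*1 - 4 = 8, d_12 = (76 - 8^2)/12 = 12/12 = 1, a_12 = floor((8 + 8)/1) = 16.
  m_13 = 1*16 - 8 = 8, d_13 = (76 - 8^2)/1 = 12/1 = 12: (m_13, d_13) = (m_1, d_1) = (8, 12), so from here the quotients repeat a_1, ..., a_12; the period length is 12.
Hence the expansion of sqrt(76) is a_0 = 8 followed by the repeating block 1, 2, 1, 1, 5, 4, 5, 1, 1, 2, 1, 16 (period 12).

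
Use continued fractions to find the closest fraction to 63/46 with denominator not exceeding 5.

7/5

Expand x = 63/46 as a continued fraction with the Euclidean algorithm:
  63 = 1*46 + 17, so a_0 = 1.
  46 = 2*17 + 12, so a_1 = 2.
  17 = 1*12 + 5, so a_2 = 1.
  12 = 2*5 + 2, so a_3 = 2.
  5 = 2*2 + 1, so a_4 = 2.
  2 = 2*1 + 0, so a_5 = 2.
so x = [1; 2, 1, 2, 2, 2].
Convergents (p_i = a_i*p_{i-1} + p_{i-2}, q_i = a_i*q_{i-1} + q_{i-2} with p_{-2}=0, p_{-1}=1, q_{-2}=1, q_{-1}=0), until the denominator exceeds 5:
  i=0: a_0=1, p_0 = 1*1 + 0 = 1, q_0 = 1*0 + 1 = 1.
  i=1: a_1=2, p_1 = 2*1 + 1 = 3, q_1 = 2*1 + 0 = 2.
  i=2: a_2=1, p_2 = 1*3 + 1 = 4, q_2 = 1*2 + 1 = 3.
  i=3: a_3=2, p_3 = 2*4 + 3 = 11, q_3 = 2*3 + 2 = 8.
q_3 = 8 > 5, so the last convergent with denominator <= 5 is p_2/q_2 = 4/3.
The closest fraction with denominator <= 5 is either p_2/q_2 or the intermediate fraction (k*p_2 + p_1)/(k*q_2 + q_1) with the largest k >= 1 whose denominator stays <= 5; these approach x as k grows, and every other convergent or intermediate fraction in range is farther away.
Largest k: floor((5 - q_1)/q_2) = floor((5 - 2)/3) = 1.
That gives (1*4 + 3)/(1*3 + 2) = 7/5.
Compare the errors: |x - 4/3| = |63*3 - 4*46|/(46*3) = 5/138, and |x - 7/5| = |63*5 - 7*46|/(46*5) = 7/230.
Cross-multiplying, 7*138 = 966 < 1150 = 5*230, so 7/230 is smaller: the intermediate fraction 7/5 is closer to x than 4/3.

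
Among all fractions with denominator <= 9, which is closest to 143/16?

Expand x = 143/16 as a continued fraction with the Euclidean algorithm:
  143 = 8*16 + 15, so a_0 = 8.
  16 = 1*15 + 1, so a_1 = 1.
  15 = 15*1 + 0, so a_2 = 15.
so x = [8; 1, 15].
Convergents (p_i = a_i*p_{i-1} + p_{i-2}, q_i = a_i*q_{i-1} + q_{i-2} with p_{-2}=0, p_{-1}=1, q_{-2}=1, q_{-1}=0), until the denominator exceeds 9:
  i=0: a_0=8, p_0 = 8*1 + 0 = 8, q_0 = 8*0 + 1 = 1.
  i=1: a_1=1, p_1 = 1*8 + 1 = 9, q_1 = 1*1 + 0 = 1.
  i=2: a_2=15, p_2 = 15*9 + 8 = 143, q_2 = 15*1 + 1 = 16.
q_2 = 16 > 9, so the last convergent with denominator <= 9 is p_1/q_1 = 9/1.
The closest fraction with denominator <= 9 is either p_1/q_1 or the intermediate fraction (k*p_1 + p_0)/(k*q_1 + q_0) with the largest k >= 1 whose denominator stays <= 9; these approach x as k grows, and every other convergent or intermediate fraction in range is farther away.
Largest k: floor((9 - q_0)/q_1) = floor((9 - 1)/1) = 8.
That gives (8*9 + 8)/(8*1 + 1) = 80/9.
Compare the errors: |x - 9/1| = |143*1 - 9*16|/(16*1) = 1/16, and |x - 80/9| = |143*9 - 80*16|/(16*9) = 7/144.
Cross-multiplying, 7*16 = 112 < 144 = 1*144, so 7/144 is smaller: the intermediate fraction 80/9 is closer to x than 9/1.

80/9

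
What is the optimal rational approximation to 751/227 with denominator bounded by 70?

225/68

Expand x = 751/227 as a continued fraction with the Euclidean algorithm:
  751 = 3*227 + 70, so a_0 = 3.
  227 = 3*70 + 17, so a_1 = 3.
  70 = 4*17 + 2, so a_2 = 4.
  17 = 8*2 + 1, so a_3 = 8.
  2 = 2*1 + 0, so a_4 = 2.
so x = [3; 3, 4, 8, 2].
Convergents (p_i = a_i*p_{i-1} + p_{i-2}, q_i = a_i*q_{i-1} + q_{i-2} with p_{-2}=0, p_{-1}=1, q_{-2}=1, q_{-1}=0), until the denominator exceeds 70:
  i=0: a_0=3, p_0 = 3*1 + 0 = 3, q_0 = 3*0 + 1 = 1.
  i=1: a_1=3, p_1 = 3*3 + 1 = 10, q_1 = 3*1 + 0 = 3.
  i=2: a_2=4, p_2 = 4*10 + 3 = 43, q_2 = 4*3 + 1 = 13.
  i=3: a_3=8, p_3 = 8*43 + 10 = 354, q_3 = 8*13 + 3 = 107.
q_3 = 107 > 70, so the last convergent with denominator <= 70 is p_2/q_2 = 43/13.
The closest fraction with denominator <= 70 is either p_2/q_2 or the intermediate fraction (k*p_2 + p_1)/(k*q_2 + q_1) with the largest k >= 1 whose denominator stays <= 70; these approach x as k grows, and every other convergent or intermediate fraction in range is farther away.
Largest k: floor((70 - q_1)/q_2) = floor((70 - 3)/13) = 5.
That gives (5*43 + 10)/(5*13 + 3) = 225/68.
Compare the errors: |x - 43/13| = |751*13 - 43*227|/(227*13) = 2/2951, and |x - 225/68| = |751*68 - 225*227|/(227*68) = 7/15436.
Cross-multiplying, 7*2951 = 20657 < 30872 = 2*15436, so 7/15436 is smaller: the intermediate fraction 225/68 is closer to x than 43/13.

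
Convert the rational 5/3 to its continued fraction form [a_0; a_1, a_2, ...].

[1; 1, 2]

Run the Euclidean algorithm on 5 and 3; the successive quotients are the partial quotients a_0, a_1, ... (each step inverts the fractional part left over by the previous one):
  5 = 1*3 + 2, so a_0 = 1.
  3 = 1*2 + 1, so a_1 = 1.
  2 = 2*1 + 0, so a_2 = 2.
The remainder reaches 0 after 3 divisions, so the expansion has 3 partial quotients, read off in order.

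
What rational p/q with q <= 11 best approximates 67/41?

Expand x = 67/41 as a continued fraction with the Euclidean algorithm:
  67 = 1*41 + 26, so a_0 = 1.
  41 = 1*26 + 15, so a_1 = 1.
  26 = 1*15 + 11, so a_2 = 1.
  15 = 1*11 + 4, so a_3 = 1.
  11 = 2*4 + 3, so a_4 = 2.
  4 = 1*3 + 1, so a_5 = 1.
  3 = 3*1 + 0, so a_6 = 3.
so x = [1; 1, 1, 1, 2, 1, 3].
Convergents (p_i = a_i*p_{i-1} + p_{i-2}, q_i = a_i*q_{i-1} + q_{i-2} with p_{-2}=0, p_{-1}=1, q_{-2}=1, q_{-1}=0), until the denominator exceeds 11:
  i=0: a_0=1, p_0 = 1*1 + 0 = 1, q_0 = 1*0 + 1 = 1.
  i=1: a_1=1, p_1 = 1*1 + 1 = 2, q_1 = 1*1 + 0 = 1.
  i=2: a_2=1, p_2 = 1*2 + 1 = 3, q_2 = 1*1 + 1 = 2.
  i=3: a_3=1, p_3 = 1*3 + 2 = 5, q_3 = 1*2 + 1 = 3.
  i=4: a_4=2, p_4 = 2*5 + 3 = 13, q_4 = 2*3 + 2 = 8.
  i=5: a_5=1, p_5 = 1*13 + 5 = 18, q_5 = 1*8 + 3 = 11.
  i=6: a_6=3, p_6 = 3*18 + 13 = 67, q_6 = 3*11 + 8 = 41.
q_6 = 41 > 11, so the last convergent with denominator <= 11 is p_5/q_5 = 18/11.
The closest fraction with denominator <= 11 is either p_5/q_5 or the intermediate fraction (k*p_5 + p_4)/(k*q_5 + q_4) with the largest k >= 1 whose denominator stays <= 11; these approach x as k grows, and every other convergent or intermediate fraction in range is farther away.
Largest k: floor((11 - q_4)/q_5) = floor((11 - 8)/11) = 0.
Since k = 0, no intermediate fraction beyond p_5/q_5 has denominator <= 11, so the convergent 18/11 is the closest (its error is |67*11 - 18*41|/(41*11) = 1/451).

18/11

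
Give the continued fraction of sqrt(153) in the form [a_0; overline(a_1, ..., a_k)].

[12; overline(2, 1, 2, 2, 2, 1, 2, 24)]

Write x_i = (sqrt(153) + m_i)/d_i with (m_0, d_0) = (0, 1). a_0 = floor(sqrt(153)) = 12, since 12^2 = 144 <= 153 < 169 = 13^2.
Iterate m_{i+1} = d_i*a_i - m_i, d_{i+1} = (153 - m_{i+1}^2)/d_i, a_{i+1} = floor((a_0 + m_{i+1})/d_{i+1}):
  m_1 = 1*12 - 0 = 12, d_1 = (153 - 12^2)/1 = 9/1 = 9, a_1 = floor((12 + 12)/9) = 2.
  m_2 = 9*2 - 12 = 6, d_2 = (153 - 6^2)/9 = 117/9 = 13, a_2 = floor((12 + 6)/13) = 1.
  m_3 = 13*1 - 6 = 7, d_3 = (153 - 7^2)/13 = 104/13 = 8, a_3 = floor((12 + 7)/8) = 2.
  m_4 = 8*2 - 7 = 9, d_4 = (153 - 9^2)/8 = 72/8 = 9, a_4 = floor((12 + 9)/9) = 2.
  m_5 = 9*2 - 9 = 9, d_5 = (153 - 9^2)/9 = 72/9 = 8, a_5 = floor((12 + 9)/8) = 2.
  m_6 = 8*2 - 9 = 7, d_6 = (153 - 7^2)/8 = 104/8 = 13, a_6 = floor((12 + 7)/13) = 1.
  m_7 = 13*1 - 7 = 6, d_7 = (153 - 6^2)/13 = 117/13 = 9, a_7 = floor((12 + 6)/9) = 2.
  m_8 = 9*2 - 6 = 12, d_8 = (153 - 12^2)/9 = 9/9 = 1, a_8 = floor((12 + 12)/1) = 24.
  m_9 = 1*24 - 12 = 12, d_9 = (153 - 12^2)/1 = 9/1 = 9: (m_9, d_9) = (m_1, d_1) = (12, 9), so from here the quotients repeat a_1, ..., a_8; the period length is 8.
Hence the expansion of sqrt(153) is a_0 = 12 followed by the repeating block 2, 1, 2, 2, 2, 1, 2, 24 (period 8).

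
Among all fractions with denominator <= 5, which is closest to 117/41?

14/5

Expand x = 117/41 as a continued fraction with the Euclidean algorithm:
  117 = 2*41 + 35, so a_0 = 2.
  41 = 1*35 + 6, so a_1 = 1.
  35 = 5*6 + 5, so a_2 = 5.
  6 = 1*5 + 1, so a_3 = 1.
  5 = 5*1 + 0, so a_4 = 5.
so x = [2; 1, 5, 1, 5].
Convergents (p_i = a_i*p_{i-1} + p_{i-2}, q_i = a_i*q_{i-1} + q_{i-2} with p_{-2}=0, p_{-1}=1, q_{-2}=1, q_{-1}=0), until the denominator exceeds 5:
  i=0: a_0=2, p_0 = 2*1 + 0 = 2, q_0 = 2*0 + 1 = 1.
  i=1: a_1=1, p_1 = 1*2 + 1 = 3, q_1 = 1*1 + 0 = 1.
  i=2: a_2=5, p_2 = 5*3 + 2 = 17, q_2 = 5*1 + 1 = 6.
q_2 = 6 > 5, so the last convergent with denominator <= 5 is p_1/q_1 = 3/1.
The closest fraction with denominator <= 5 is either p_1/q_1 or the intermediate fraction (k*p_1 + p_0)/(k*q_1 + q_0) with the largest k >= 1 whose denominator stays <= 5; these approach x as k grows, and every other convergent or intermediate fraction in range is farther away.
Largest k: floor((5 - q_0)/q_1) = floor((5 - 1)/1) = 4.
That gives (4*3 + 2)/(4*1 + 1) = 14/5.
Compare the errors: |x - 3/1| = |117*1 - 3*41|/(41*1) = 6/41, and |x - 14/5| = |117*5 - 14*41|/(41*5) = 11/205.
Cross-multiplying, 11*41 = 451 < 1230 = 6*205, so 11/205 is smaller: the intermediate fraction 14/5 is closer to x than 3/1.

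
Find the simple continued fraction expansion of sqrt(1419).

Write x_i = (sqrt(1419) + m_i)/d_i with (m_0, d_0) = (0, 1). a_0 = floor(sqrt(1419)) = 37, since 37^2 = 1369 <= 1419 < 1444 = 38^2.
Iterate m_{i+1} = d_i*a_i - m_i, d_{i+1} = (1419 - m_{i+1}^2)/d_i, a_{i+1} = floor((a_0 + m_{i+1})/d_{i+1}):
  m_1 = 1*37 - 0 = 37, d_1 = (1419 - 37^2)/1 = 50/1 = 50, a_1 = floor((37 + 37)/50) = 1.
  m_2 = 50*1 - 37 = 13, d_2 = (1419 - 13^2)/50 = 1250/50 = 25, a_2 = floor((37 + 13)/25) = 2.
  m_3 = 25*2 - 13 = 37, d_3 = (1419 - 37^2)/25 = 50/25 = 2, a_3 = floor((37 + 37)/2) = 37.
  m_4 = 2*37 - 37 = 37, d_4 = (1419 - 37^2)/2 = 50/2 = 25, a_4 = floor((37 + 37)/25) = 2.
  m_5 = 25*2 - 37 = 13, d_5 = (1419 - 13^2)/25 = 1250/25 = 50, a_5 = floor((37 + 13)/50) = 1.
  m_6 = 50*1 - 13 = 37, d_6 = (1419 - 37^2)/50 = 50/50 = 1, a_6 = floor((37 + 37)/1) = 74.
  m_7 = 1*74 - 37 = 37, d_7 = (1419 - 37^2)/1 = 50/1 = 50: (m_7, d_7) = (m_1, d_1) = (37, 50), so from here the quotients repeat a_1, ..., a_6; the period length is 6.
Hence the expansion of sqrt(1419) is a_0 = 37 followed by the repeating block 1, 2, 37, 2, 1, 74 (period 6).

[37; (1, 2, 37, 2, 1, 74)]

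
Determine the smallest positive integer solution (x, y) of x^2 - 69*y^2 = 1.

(x, y) = (7775, 936)

First expand sqrt(69) as a continued fraction. With x_i = (sqrt(69) + m_i)/d_i and (m_0, d_0) = (0, 1): a_0 = floor(sqrt(69)) = 8, since 8^2 = 64 <= 69 < 81 = 9^2.
Iterate m_{i+1} = d_i*a_i - m_i, d_{i+1} = (69 - m_{i+1}^2)/d_i, a_{i+1} = floor((a_0 + m_{i+1})/d_{i+1}):
  m_1 = 1*8 - 0 = 8, d_1 = (69 - 8^2)/1 = 5/1 = 5, a_1 = floor((8 + 8)/5) = 3.
  m_2 = 5*3 - 8 = 7, d_2 = (69 - 7^2)/5 = 20/5 = 4, a_2 = floor((8 + 7)/4) = 3.
  m_3 = 4*3 - 7 = 5, d_3 = (69 - 5^2)/4 = 44/4 = 11, a_3 = floor((8 + 5)/11) = 1.
  m_4 = 11*1 - 5 = 6, d_4 = (69 - 6^2)/11 = 33/11 = 3, a_4 = floor((8 + 6)/3) = 4.
  m_5 = 3*4 - 6 = 6, d_5 = (69 - 6^2)/3 = 33/3 = 11, a_5 = floor((8 + 6)/11) = 1.
  m_6 = 11*1 - 6 = 5, d_6 = (69 - 5^2)/11 = 44/11 = 4, a_6 = floor((8 + 5)/4) = 3.
  m_7 = 4*3 - 5 = 7, d_7 = (69 - 7^2)/4 = 20/4 = 5, a_7 = floor((8 + 7)/5) = 3.
  m_8 = 5*3 - 7 = 8, d_8 = (69 - 8^2)/5 = 5/5 = 1, a_8 = floor((8 + 8)/1) = 16.
  m_9 = 1*16 - 8 = 8, d_9 = (69 - 8^2)/1 = 5/1 = 5: (m_9, d_9) = (m_1, d_1) = (8, 5), so from here the quotients repeat a_1, ..., a_8; the period length is 8.
So sqrt(69) = [8; (3, 3, 1, 4, 1, 3, 3, 16)] with period length k = 8.
k is even, so the fundamental solution of x^2 - 69y^2 = 1 is (p_{k-1}, q_{k-1}) = (p_7, q_7); compute convergents through index 7.
Convergents (p_i = a_i*p_{i-1} + p_{i-2}, q_i = a_i*q_{i-1} + q_{i-2} with p_{-2}=0, p_{-1}=1, q_{-2}=1, q_{-1}=0):
  i=0: a_0=8, p_0 = 8*1 + 0 = 8, q_0 = 8*0 + 1 = 1.
  i=1: a_1=3, p_1 = 3*8 + 1 = 25, q_1 = 3*1 + 0 = 3.
  i=2: a_2=3, p_2 = 3*25 + 8 = 83, q_2 = 3*3 + 1 = 10.
  i=3: a_3=1, p_3 = 1*83 + 25 = 108, q_3 = 1*10 + 3 = 13.
  i=4: a_4=4, p_4 = 4*108 + 83 = 515, q_4 = 4*13 + 10 = 62.
  i=5: a_5=1, p_5 = 1*515 + 108 = 623, q_5 = 1*62 + 13 = 75.
  i=6: a_6=3, p_6 = 3*623 + 515 = 2384, q_6 = 3*75 + 62 = 287.
  i=7: a_7=3, p_7 = 3*2384 + 623 = 7775, q_7 = 3*287 + 75 = 936.
Check: 7775^2 - 69*936^2 = 60450625 - 60450624 = 1, so (x, y) = (7775, 936) solves the equation, and by the theorem it is the least positive solution.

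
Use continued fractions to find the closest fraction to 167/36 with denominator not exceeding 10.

Expand x = 167/36 as a continued fraction with the Euclidean algorithm:
  167 = 4*36 + 23, so a_0 = 4.
  36 = 1*23 + 13, so a_1 = 1.
  23 = 1*13 + 10, so a_2 = 1.
  13 = 1*10 + 3, so a_3 = 1.
  10 = 3*3 + 1, so a_4 = 3.
  3 = 3*1 + 0, so a_5 = 3.
so x = [4; 1, 1, 1, 3, 3].
Convergents (p_i = a_i*p_{i-1} + p_{i-2}, q_i = a_i*q_{i-1} + q_{i-2} with p_{-2}=0, p_{-1}=1, q_{-2}=1, q_{-1}=0), until the denominator exceeds 10:
  i=0: a_0=4, p_0 = 4*1 + 0 = 4, q_0 = 4*0 + 1 = 1.
  i=1: a_1=1, p_1 = 1*4 + 1 = 5, q_1 = 1*1 + 0 = 1.
  i=2: a_2=1, p_2 = 1*5 + 4 = 9, q_2 = 1*1 + 1 = 2.
  i=3: a_3=1, p_3 = 1*9 + 5 = 14, q_3 = 1*2 + 1 = 3.
  i=4: a_4=3, p_4 = 3*14 + 9 = 51, q_4 = 3*3 + 2 = 11.
q_4 = 11 > 10, so the last convergent with denominator <= 10 is p_3/q_3 = 14/3.
The closest fraction with denominator <= 10 is either p_3/q_3 or the intermediate fraction (k*p_3 + p_2)/(k*q_3 + q_2) with the largest k >= 1 whose denominator stays <= 10; these approach x as k grows, and every other convergent or intermediate fraction in range is farther away.
Largest k: floor((10 - q_2)/q_3) = floor((10 - 2)/3) = 2.
That gives (2*14 + 9)/(2*3 + 2) = 37/8.
Compare the errors: |x - 14/3| = |167*3 - 14*36|/(36*3) = 3/108, and |x - 37/8| = |167*8 - 37*36|/(36*8) = 4/288.
Cross-multiplying, 4*108 = 432 < 864 = 3*288, so 4/288 is smaller: the intermediate fraction 37/8 is closer to x than 14/3.

37/8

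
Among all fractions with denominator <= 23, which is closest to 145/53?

52/19

Expand x = 145/53 as a continued fraction with the Euclidean algorithm:
  145 = 2*53 + 39, so a_0 = 2.
  53 = 1*39 + 14, so a_1 = 1.
  39 = 2*14 + 11, so a_2 = 2.
  14 = 1*11 + 3, so a_3 = 1.
  11 = 3*3 + 2, so a_4 = 3.
  3 = 1*2 + 1, so a_5 = 1.
  2 = 2*1 + 0, so a_6 = 2.
so x = [2; 1, 2, 1, 3, 1, 2].
Convergents (p_i = a_i*p_{i-1} + p_{i-2}, q_i = a_i*q_{i-1} + q_{i-2} with p_{-2}=0, p_{-1}=1, q_{-2}=1, q_{-1}=0), until the denominator exceeds 23:
  i=0: a_0=2, p_0 = 2*1 + 0 = 2, q_0 = 2*0 + 1 = 1.
  i=1: a_1=1, p_1 = 1*2 + 1 = 3, q_1 = 1*1 + 0 = 1.
  i=2: a_2=2, p_2 = 2*3 + 2 = 8, q_2 = 2*1 + 1 = 3.
  i=3: a_3=1, p_3 = 1*8 + 3 = 11, q_3 = 1*3 + 1 = 4.
  i=4: a_4=3, p_4 = 3*11 + 8 = 41, q_4 = 3*4 + 3 = 15.
  i=5: a_5=1, p_5 = 1*41 + 11 = 52, q_5 = 1*15 + 4 = 19.
  i=6: a_6=2, p_6 = 2*52 + 41 = 145, q_6 = 2*19 + 15 = 53.
q_6 = 53 > 23, so the last convergent with denominator <= 23 is p_5/q_5 = 52/19.
The closest fraction with denominator <= 23 is either p_5/q_5 or the intermediate fraction (k*p_5 + p_4)/(k*q_5 + q_4) with the largest k >= 1 whose denominator stays <= 23; these approach x as k grows, and every other convergent or intermediate fraction in range is farther away.
Largest k: floor((23 - q_4)/q_5) = floor((23 - 15)/19) = 0.
Since k = 0, no intermediate fraction beyond p_5/q_5 has denominator <= 23, so the convergent 52/19 is the closest (its error is |145*19 - 52*53|/(53*19) = 1/1007).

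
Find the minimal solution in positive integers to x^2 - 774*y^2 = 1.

(x, y) = (10405, 374)

First expand sqrt(774) as a continued fraction. With x_i = (sqrt(774) + m_i)/d_i and (m_0, d_0) = (0, 1): a_0 = floor(sqrt(774)) = 27, since 27^2 = 729 <= 774 < 784 = 28^2.
Iterate m_{i+1} = d_i*a_i - m_i, d_{i+1} = (774 - m_{i+1}^2)/d_i, a_{i+1} = floor((a_0 + m_{i+1})/d_{i+1}):
  m_1 = 1*27 - 0 = 27, d_1 = (774 - 27^2)/1 = 45/1 = 45, a_1 = floor((27 + 27)/45) = 1.
  m_2 = 45*1 - 27 = 18, d_2 = (774 - 18^2)/45 = 450/45 = 10, a_2 = floor((27 + 18)/10) = 4.
  m_3 = 10*4 - 18 = 22, d_3 = (774 - 22^2)/10 = 290/10 = 29, a_3 = floor((27 + 22)/29) = 1.
  m_4 = 29*1 - 22 = 7, d_4 = (774 - 7^2)/29 = 725/29 = 25, a_4 = floor((27 + 7)/25) = 1.
  m_5 = 25*1 - 7 = 18, d_5 = (774 - 18^2)/25 = 450/25 = 18, a_5 = floor((27 + 18)/18) = 2.
  m_6 = 18*2 - 18 = 18, d_6 = (774 - 18^2)/18 = 450/18 = 25, a_6 = floor((27 + 18)/25) = 1.
  m_7 = 25*1 - 18 = 7, d_7 = (774 - 7^2)/25 = 725/25 = 29, a_7 = floor((27 + 7)/29) = 1.
  m_8 = 29*1 - 7 = 22, d_8 = (774 - 22^2)/29 = 290/29 = 10, a_8 = floor((27 + 22)/10) = 4.
  m_9 = 10*4 - 22 = 18, d_9 = (774 - 18^2)/10 = 450/10 = 45, a_9 = floor((27 + 18)/45) = 1.
  m_10 = 45*1 - 18 = 27, d_10 = (774 - 27^2)/45 = 45/45 = 1, a_10 = floor((27 + 27)/1) = 54.
  m_11 = 1*54 - 27 = 27, d_11 = (774 - 27^2)/1 = 45/1 = 45: (m_11, d_11) = (m_1, d_1) = (27, 45), so from here the quotients repeat a_1, ..., a_10; the period length is 10.
So sqrt(774) = [27; (1, 4, 1, 1, 2, 1, 1, 4, 1, 54)] with period length k = 10.
k is even, so the fundamental solution of x^2 - 774y^2 = 1 is (p_{k-1}, q_{k-1}) = (p_9, q_9); compute convergents through index 9.
Convergents (p_i = a_i*p_{i-1} + p_{i-2}, q_i = a_i*q_{i-1} + q_{i-2} with p_{-2}=0, p_{-1}=1, q_{-2}=1, q_{-1}=0):
  i=0: a_0=27, p_0 = 27*1 + 0 = 27, q_0 = 27*0 + 1 = 1.
  i=1: a_1=1, p_1 = 1*27 + 1 = 28, q_1 = 1*1 + 0 = 1.
  i=2: a_2=4, p_2 = 4*28 + 27 = 139, q_2 = 4*1 + 1 = 5.
  i=3: a_3=1, p_3 = 1*139 + 28 = 167, q_3 = 1*5 + 1 = 6.
  i=4: a_4=1, p_4 = 1*167 + 139 = 306, q_4 = 1*6 + 5 = 11.
  i=5: a_5=2, p_5 = 2*306 + 167 = 779, q_5 = 2*11 + 6 = 28.
  i=6: a_6=1, p_6 = 1*779 + 306 = 1085, q_6 = 1*28 + 11 = 39.
  i=7: a_7=1, p_7 = 1*1085 + 779 = 1864, q_7 = 1*39 + 28 = 67.
  i=8: a_8=4, p_8 = 4*1864 + 1085 = 8541, q_8 = 4*67 + 39 = 307.
  i=9: a_9=1, p_9 = 1*8541 + 1864 = 10405, q_9 = 1*307 + 67 = 374.
Check: 10405^2 - 774*374^2 = 108264025 - 108264024 = 1, so (x, y) = (10405, 374) solves the equation, and by the theorem it is the least positive solution.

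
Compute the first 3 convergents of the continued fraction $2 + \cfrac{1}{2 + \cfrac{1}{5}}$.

Using the convergent recurrence p_i = a_i*p_{i-1} + p_{i-2}, q_i = a_i*q_{i-1} + q_{i-2} with p_{-2}=0, p_{-1}=1, q_{-2}=1, q_{-1}=0:
  i=0: a_0=2, p_0 = 2*1 + 0 = 2, q_0 = 2*0 + 1 = 1.
  i=1: a_1=2, p_1 = 2*2 + 1 = 5, q_1 = 2*1 + 0 = 2.
  i=2: a_2=5, p_2 = 5*5 + 2 = 27, q_2 = 5*2 + 1 = 11.

2/1, 5/2, 27/11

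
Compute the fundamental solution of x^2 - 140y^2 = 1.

First expand sqrt(140) as a continued fraction. With x_i = (sqrt(140) + m_i)/d_i and (m_0, d_0) = (0, 1): a_0 = floor(sqrt(140)) = 11, since 11^2 = 121 <= 140 < 144 = 12^2.
Iterate m_{i+1} = d_i*a_i - m_i, d_{i+1} = (140 - m_{i+1}^2)/d_i, a_{i+1} = floor((a_0 + m_{i+1})/d_{i+1}):
  m_1 = 1*11 - 0 = 11, d_1 = (140 - 11^2)/1 = 19/1 = 19, a_1 = floor((11 + 11)/19) = 1.
  m_2 = 19*1 - 11 = 8, d_2 = (140 - 8^2)/19 = 76/19 = 4, a_2 = floor((11 + 8)/4) = 4.
  m_3 = 4*4 - 8 = 8, d_3 = (140 - 8^2)/4 = 76/4 = 19, a_3 = floor((11 + 8)/19) = 1.
  m_4 = 19*1 - 8 = 11, d_4 = (140 - 11^2)/19 = 19/19 = 1, a_4 = floor((11 + 11)/1) = 22.
  m_5 = 1*22 - 11 = 11, d_5 = (140 - 11^2)/1 = 19/1 = 19: (m_5, d_5) = (m_1, d_1) = (11, 19), so from here the quotients repeat a_1, ..., a_4; the period length is 4.
So sqrt(140) = [11; (1, 4, 1, 22)] with period length k = 4.
k is even, so the fundamental solution of x^2 - 140y^2 = 1 is (p_{k-1}, q_{k-1}) = (p_3, q_3); compute convergents through index 3.
Convergents (p_i = a_i*p_{i-1} + p_{i-2}, q_i = a_i*q_{i-1} + q_{i-2} with p_{-2}=0, p_{-1}=1, q_{-2}=1, q_{-1}=0):
  i=0: a_0=11, p_0 = 11*1 + 0 = 11, q_0 = 11*0 + 1 = 1.
  i=1: a_1=1, p_1 = 1*11 + 1 = 12, q_1 = 1*1 + 0 = 1.
  i=2: a_2=4, p_2 = 4*12 + 11 = 59, q_2 = 4*1 + 1 = 5.
  i=3: a_3=1, p_3 = 1*59 + 12 = 71, q_3 = 1*5 + 1 = 6.
Check: 71^2 - 140*6^2 = 5041 - 5040 = 1, so (x, y) = (71, 6) solves the equation, and by the theorem it is the least positive solution.

(x, y) = (71, 6)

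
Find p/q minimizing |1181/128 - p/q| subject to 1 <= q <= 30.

Expand x = 1181/128 as a continued fraction with the Euclidean algorithm:
  1181 = 9*128 + 29, so a_0 = 9.
  128 = 4*29 + 12, so a_1 = 4.
  29 = 2*12 + 5, so a_2 = 2.
  12 = 2*5 + 2, so a_3 = 2.
  5 = 2*2 + 1, so a_4 = 2.
  2 = 2*1 + 0, so a_5 = 2.
so x = [9; 4, 2, 2, 2, 2].
Convergents (p_i = a_i*p_{i-1} + p_{i-2}, q_i = a_i*q_{i-1} + q_{i-2} with p_{-2}=0, p_{-1}=1, q_{-2}=1, q_{-1}=0), until the denominator exceeds 30:
  i=0: a_0=9, p_0 = 9*1 + 0 = 9, q_0 = 9*0 + 1 = 1.
  i=1: a_1=4, p_1 = 4*9 + 1 = 37, q_1 = 4*1 + 0 = 4.
  i=2: a_2=2, p_2 = 2*37 + 9 = 83, q_2 = 2*4 + 1 = 9.
  i=3: a_3=2, p_3 = 2*83 + 37 = 203, q_3 = 2*9 + 4 = 22.
  i=4: a_4=2, p_4 = 2*203 + 83 = 489, q_4 = 2*22 + 9 = 53.
q_4 = 53 > 30, so the last convergent with denominator <= 30 is p_3/q_3 = 203/22.
The closest fraction with denominator <= 30 is either p_3/q_3 or the intermediate fraction (k*p_3 + p_2)/(k*q_3 + q_2) with the largest k >= 1 whose denominator stays <= 30; these approach x as k grows, and every other convergent or intermediate fraction in range is farther away.
Largest k: floor((30 - q_2)/q_3) = floor((30 - 9)/22) = 0.
Since k = 0, no intermediate fraction beyond p_3/q_3 has denominator <= 30, so the convergent 203/22 is the closest (its error is |1181*22 - 203*128|/(128*22) = 2/2816).

203/22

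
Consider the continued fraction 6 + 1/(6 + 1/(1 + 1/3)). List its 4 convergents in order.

6/1, 37/6, 43/7, 166/27

Using the convergent recurrence p_i = a_i*p_{i-1} + p_{i-2}, q_i = a_i*q_{i-1} + q_{i-2} with p_{-2}=0, p_{-1}=1, q_{-2}=1, q_{-1}=0:
  i=0: a_0=6, p_0 = 6*1 + 0 = 6, q_0 = 6*0 + 1 = 1.
  i=1: a_1=6, p_1 = 6*6 + 1 = 37, q_1 = 6*1 + 0 = 6.
  i=2: a_2=1, p_2 = 1*37 + 6 = 43, q_2 = 1*6 + 1 = 7.
  i=3: a_3=3, p_3 = 3*43 + 37 = 166, q_3 = 3*7 + 6 = 27.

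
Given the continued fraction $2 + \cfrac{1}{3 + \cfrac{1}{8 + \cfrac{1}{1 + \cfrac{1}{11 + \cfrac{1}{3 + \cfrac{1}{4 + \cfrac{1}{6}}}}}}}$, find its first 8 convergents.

2/1, 7/3, 58/25, 65/28, 773/333, 2384/1027, 10309/4441, 64238/27673

Using the convergent recurrence p_i = a_i*p_{i-1} + p_{i-2}, q_i = a_i*q_{i-1} + q_{i-2} with p_{-2}=0, p_{-1}=1, q_{-2}=1, q_{-1}=0:
  i=0: a_0=2, p_0 = 2*1 + 0 = 2, q_0 = 2*0 + 1 = 1.
  i=1: a_1=3, p_1 = 3*2 + 1 = 7, q_1 = 3*1 + 0 = 3.
  i=2: a_2=8, p_2 = 8*7 + 2 = 58, q_2 = 8*3 + 1 = 25.
  i=3: a_3=1, p_3 = 1*58 + 7 = 65, q_3 = 1*25 + 3 = 28.
  i=4: a_4=11, p_4 = 11*65 + 58 = 773, q_4 = 11*28 + 25 = 333.
  i=5: a_5=3, p_5 = 3*773 + 65 = 2384, q_5 = 3*333 + 28 = 1027.
  i=6: a_6=4, p_6 = 4*2384 + 773 = 10309, q_6 = 4*1027 + 333 = 4441.
  i=7: a_7=6, p_7 = 6*10309 + 2384 = 64238, q_7 = 6*4441 + 1027 = 27673.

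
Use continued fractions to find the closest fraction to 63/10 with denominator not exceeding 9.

44/7

Expand x = 63/10 as a continued fraction with the Euclidean algorithm:
  63 = 6*10 + 3, so a_0 = 6.
  10 = 3*3 + 1, so a_1 = 3.
  3 = 3*1 + 0, so a_2 = 3.
so x = [6; 3, 3].
Convergents (p_i = a_i*p_{i-1} + p_{i-2}, q_i = a_i*q_{i-1} + q_{i-2} with p_{-2}=0, p_{-1}=1, q_{-2}=1, q_{-1}=0), until the denominator exceeds 9:
  i=0: a_0=6, p_0 = 6*1 + 0 = 6, q_0 = 6*0 + 1 = 1.
  i=1: a_1=3, p_1 = 3*6 + 1 = 19, q_1 = 3*1 + 0 = 3.
  i=2: a_2=3, p_2 = 3*19 + 6 = 63, q_2 = 3*3 + 1 = 10.
q_2 = 10 > 9, so the last convergent with denominator <= 9 is p_1/q_1 = 19/3.
The closest fraction with denominator <= 9 is either p_1/q_1 or the intermediate fraction (k*p_1 + p_0)/(k*q_1 + q_0) with the largest k >= 1 whose denominator stays <= 9; these approach x as k grows, and every other convergent or intermediate fraction in range is farther away.
Largest k: floor((9 - q_0)/q_1) = floor((9 - 1)/3) = 2.
That gives (2*19 + 6)/(2*3 + 1) = 44/7.
Compare the errors: |x - 19/3| = |63*3 - 19*10|/(10*3) = 1/30, and |x - 44/7| = |63*7 - 44*10|/(10*7) = 1/70.
Cross-multiplying, 1*30 = 30 < 70 = 1*70, so 1/70 is smaller: the intermediate fraction 44/7 is closer to x than 19/3.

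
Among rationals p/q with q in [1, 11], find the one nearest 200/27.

Expand x = 200/27 as a continued fraction with the Euclidean algorithm:
  200 = 7*27 + 11, so a_0 = 7.
  27 = 2*11 + 5, so a_1 = 2.
  11 = 2*5 + 1, so a_2 = 2.
  5 = 5*1 + 0, so a_3 = 5.
so x = [7; 2, 2, 5].
Convergents (p_i = a_i*p_{i-1} + p_{i-2}, q_i = a_i*q_{i-1} + q_{i-2} with p_{-2}=0, p_{-1}=1, q_{-2}=1, q_{-1}=0), until the denominator exceeds 11:
  i=0: a_0=7, p_0 = 7*1 + 0 = 7, q_0 = 7*0 + 1 = 1.
  i=1: a_1=2, p_1 = 2*7 + 1 = 15, q_1 = 2*1 + 0 = 2.
  i=2: a_2=2, p_2 = 2*15 + 7 = 37, q_2 = 2*2 + 1 = 5.
  i=3: a_3=5, p_3 = 5*37 + 15 = 200, q_3 = 5*5 + 2 = 27.
q_3 = 27 > 11, so the last convergent with denominator <= 11 is p_2/q_2 = 37/5.
The closest fraction with denominator <= 11 is either p_2/q_2 or the intermediate fraction (k*p_2 + p_1)/(k*q_2 + q_1) with the largest k >= 1 whose denominator stays <= 11; these approach x as k grows, and every other convergent or intermediate fraction in range is farther away.
Largest k: floor((11 - q_1)/q_2) = floor((11 - 2)/5) = 1.
That gives (1*37 + 15)/(1*5 + 2) = 52/7.
Compare the errors: |x - 37/5| = |200*5 - 37*27|/(27*5) = 1/135, and |x - 52/7| = |200*7 - 52*27|/(27*7) = 4/189.
Cross-multiplying, 1*189 = 189 < 540 = 4*135, so 1/135 is smaller: the convergent 37/5 is closer to x than 52/7.

37/5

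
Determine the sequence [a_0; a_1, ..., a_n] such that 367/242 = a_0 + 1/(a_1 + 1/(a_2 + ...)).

[1; 1, 1, 14, 1, 1, 1, 2]

Run the Euclidean algorithm on 367 and 242; the successive quotients are the partial quotients a_0, a_1, ... (each step inverts the fractional part left over by the previous one):
  367 = 1*242 + 125, so a_0 = 1.
  242 = 1*125 + 117, so a_1 = 1.
  125 = 1*117 + 8, so a_2 = 1.
  117 = 14*8 + 5, so a_3 = 14.
  8 = 1*5 + 3, so a_4 = 1.
  5 = 1*3 + 2, so a_5 = 1.
  3 = 1*2 + 1, so a_6 = 1.
  2 = 2*1 + 0, so a_7 = 2.
The remainder reaches 0 after 8 divisions, so the expansion has 8 partial quotients, read off in order.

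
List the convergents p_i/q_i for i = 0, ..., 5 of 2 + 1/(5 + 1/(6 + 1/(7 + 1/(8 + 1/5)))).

Using the convergent recurrence p_i = a_i*p_{i-1} + p_{i-2}, q_i = a_i*q_{i-1} + q_{i-2} with p_{-2}=0, p_{-1}=1, q_{-2}=1, q_{-1}=0:
  i=0: a_0=2, p_0 = 2*1 + 0 = 2, q_0 = 2*0 + 1 = 1.
  i=1: a_1=5, p_1 = 5*2 + 1 = 11, q_1 = 5*1 + 0 = 5.
  i=2: a_2=6, p_2 = 6*11 + 2 = 68, q_2 = 6*5 + 1 = 31.
  i=3: a_3=7, p_3 = 7*68 + 11 = 487, q_3 = 7*31 + 5 = 222.
  i=4: a_4=8, p_4 = 8*487 + 68 = 3964, q_4 = 8*222 + 31 = 1807.
  i=5: a_5=5, p_5 = 5*3964 + 487 = 20307, q_5 = 5*1807 + 222 = 9257.

2/1, 11/5, 68/31, 487/222, 3964/1807, 20307/9257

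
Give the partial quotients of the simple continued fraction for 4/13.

Run the Euclidean algorithm on 4 and 13; the successive quotients are the partial quotients a_0, a_1, ... (each step inverts the fractional part left over by the previous one):
  4 = 0*13 + 4, so a_0 = 0.
  13 = 3*4 + 1, so a_1 = 3.
  4 = 4*1 + 0, so a_2 = 4.
The remainder reaches 0 after 3 divisions, so the expansion has 3 partial quotients, read off in order.

[0; 3, 4]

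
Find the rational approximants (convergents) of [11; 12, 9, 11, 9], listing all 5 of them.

11/1, 133/12, 1208/109, 13421/1211, 121997/11008

Using the convergent recurrence p_i = a_i*p_{i-1} + p_{i-2}, q_i = a_i*q_{i-1} + q_{i-2} with p_{-2}=0, p_{-1}=1, q_{-2}=1, q_{-1}=0:
  i=0: a_0=11, p_0 = 11*1 + 0 = 11, q_0 = 11*0 + 1 = 1.
  i=1: a_1=12, p_1 = 12*11 + 1 = 133, q_1 = 12*1 + 0 = 12.
  i=2: a_2=9, p_2 = 9*133 + 11 = 1208, q_2 = 9*12 + 1 = 109.
  i=3: a_3=11, p_3 = 11*1208 + 133 = 13421, q_3 = 11*109 + 12 = 1211.
  i=4: a_4=9, p_4 = 9*13421 + 1208 = 121997, q_4 = 9*1211 + 109 = 11008.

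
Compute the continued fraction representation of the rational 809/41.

Run the Euclidean algorithm on 809 and 41; the successive quotients are the partial quotients a_0, a_1, ... (each step inverts the fractional part left over by the previous one):
  809 = 19*41 + 30, so a_0 = 19.
  41 = 1*30 + 11, so a_1 = 1.
  30 = 2*11 + 8, so a_2 = 2.
  11 = 1*8 + 3, so a_3 = 1.
  8 = 2*3 + 2, so a_4 = 2.
  3 = 1*2 + 1, so a_5 = 1.
  2 = 2*1 + 0, so a_6 = 2.
The remainder reaches 0 after 7 divisions, so the expansion has 7 partial quotients, read off in order.

[19; 1, 2, 1, 2, 1, 2]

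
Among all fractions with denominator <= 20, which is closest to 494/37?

Expand x = 494/37 as a continued fraction with the Euclidean algorithm:
  494 = 13*37 + 13, so a_0 = 13.
  37 = 2*13 + 11, so a_1 = 2.
  13 = 1*11 + 2, so a_2 = 1.
  11 = 5*2 + 1, so a_3 = 5.
  2 = 2*1 + 0, so a_4 = 2.
so x = [13; 2, 1, 5, 2].
Convergents (p_i = a_i*p_{i-1} + p_{i-2}, q_i = a_i*q_{i-1} + q_{i-2} with p_{-2}=0, p_{-1}=1, q_{-2}=1, q_{-1}=0), until the denominator exceeds 20:
  i=0: a_0=13, p_0 = 13*1 + 0 = 13, q_0 = 13*0 + 1 = 1.
  i=1: a_1=2, p_1 = 2*13 + 1 = 27, q_1 = 2*1 + 0 = 2.
  i=2: a_2=1, p_2 = 1*27 + 13 = 40, q_2 = 1*2 + 1 = 3.
  i=3: a_3=5, p_3 = 5*40 + 27 = 227, q_3 = 5*3 + 2 = 17.
  i=4: a_4=2, p_4 = 2*227 + 40 = 494, q_4 = 2*17 + 3 = 37.
q_4 = 37 > 20, so the last convergent with denominator <= 20 is p_3/q_3 = 227/17.
The closest fraction with denominator <= 20 is either p_3/q_3 or the intermediate fraction (k*p_3 + p_2)/(k*q_3 + q_2) with the largest k >= 1 whose denominator stays <= 20; these approach x as k grows, and every other convergent or intermediate fraction in range is farther away.
Largest k: floor((20 - q_2)/q_3) = floor((20 - 3)/17) = 1.
That gives (1*227 + 40)/(1*17 + 3) = 267/20.
Compare the errors: |x - 227/17| = |494*17 - 227*37|/(37*17) = 1/629, and |x - 267/20| = |494*20 - 267*37|/(37*20) = 1/740.
Cross-multiplying, 1*629 = 629 < 740 = 1*740, so 1/740 is smaller: the intermediate fraction 267/20 is closer to x than 227/17.

267/20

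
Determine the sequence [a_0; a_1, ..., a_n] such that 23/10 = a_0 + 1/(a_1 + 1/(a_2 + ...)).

[2; 3, 3]

Run the Euclidean algorithm on 23 and 10; the successive quotients are the partial quotients a_0, a_1, ... (each step inverts the fractional part left over by the previous one):
  23 = 2*10 + 3, so a_0 = 2.
  10 = 3*3 + 1, so a_1 = 3.
  3 = 3*1 + 0, so a_2 = 3.
The remainder reaches 0 after 3 divisions, so the expansion has 3 partial quotients, read off in order.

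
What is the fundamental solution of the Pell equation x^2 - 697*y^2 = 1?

First expand sqrt(697) as a continued fraction. With x_i = (sqrt(697) + m_i)/d_i and (m_0, d_0) = (0, 1): a_0 = floor(sqrt(697)) = 26, since 26^2 = 676 <= 697 < 729 = 27^2.
Iterate m_{i+1} = d_i*a_i - m_i, d_{i+1} = (697 - m_{i+1}^2)/d_i, a_{i+1} = floor((a_0 + m_{i+1})/d_{i+1}):
  m_1 = 1*26 - 0 = 26, d_1 = (697 - 26^2)/1 = 21/1 = 21, a_1 = floor((26 + 26)/21) = 2.
  m_2 = 21*2 - 26 = 16, d_2 = (697 - 16^2)/21 = 441/21 = 21, a_2 = floor((26 + 16)/21) = 2.
  m_3 = 21*2 - 16 = 26, d_3 = (697 - 26^2)/21 = 21/21 = 1, a_3 = floor((26 + 26)/1) = 52.
  m_4 = 1*52 - 26 = 26, d_4 = (697 - 26^2)/1 = 21/1 = 21: (m_4, d_4) = (m_1, d_1) = (26, 21), so from here the quotients repeat a_1, ..., a_3; the period length is 3.
So sqrt(697) = [26; (2, 2, 52)] with period length k = 3.
k is odd, so (p_{k-1}, q_{k-1}) only solves x^2 - 697y^2 = -1 and the fundamental solution of x^2 - 697y^2 = 1 is (p_{2k-1}, q_{2k-1}) = (p_5, q_5); compute convergents through index 5, running through the period twice.
Convergents (p_i = a_i*p_{i-1} + p_{i-2}, q_i = a_i*q_{i-1} + q_{i-2} with p_{-2}=0, p_{-1}=1, q_{-2}=1, q_{-1}=0):
  i=0: a_0=26, p_0 = 26*1 + 0 = 26, q_0 = 26*0 + 1 = 1.
  i=1: a_1=2, p_1 = 2*26 + 1 = 53, q_1 = 2*1 + 0 = 2.
  i=2: a_2=2, p_2 = 2*53 + 26 = 132, q_2 = 2*2 + 1 = 5.
  i=3: a_3=52, p_3 = 52*132 + 53 = 6917, q_3 = 52*5 + 2 = 262.
  i=4: a_4=2, p_4 = 2*6917 + 132 = 13966, q_4 = 2*262 + 5 = 529.
  i=5: a_5=2, p_5 = 2*13966 + 6917 = 34849, q_5 = 2*529 + 262 = 1320.
Indeed p_2^2 - 697*q_2^2 = 17424 - 17425 = -1, not +1.
Check: 34849^2 - 697*1320^2 = 1214452801 - 1214452800 = 1, so (x, y) = (34849, 1320) solves the equation, and by the theorem it is the least positive solution.

(x, y) = (34849, 1320)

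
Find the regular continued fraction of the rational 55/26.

[2; 8, 1, 2]

Run the Euclidean algorithm on 55 and 26; the successive quotients are the partial quotients a_0, a_1, ... (each step inverts the fractional part left over by the previous one):
  55 = 2*26 + 3, so a_0 = 2.
  26 = 8*3 + 2, so a_1 = 8.
  3 = 1*2 + 1, so a_2 = 1.
  2 = 2*1 + 0, so a_3 = 2.
The remainder reaches 0 after 4 divisions, so the expansion has 4 partial quotients, read off in order.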